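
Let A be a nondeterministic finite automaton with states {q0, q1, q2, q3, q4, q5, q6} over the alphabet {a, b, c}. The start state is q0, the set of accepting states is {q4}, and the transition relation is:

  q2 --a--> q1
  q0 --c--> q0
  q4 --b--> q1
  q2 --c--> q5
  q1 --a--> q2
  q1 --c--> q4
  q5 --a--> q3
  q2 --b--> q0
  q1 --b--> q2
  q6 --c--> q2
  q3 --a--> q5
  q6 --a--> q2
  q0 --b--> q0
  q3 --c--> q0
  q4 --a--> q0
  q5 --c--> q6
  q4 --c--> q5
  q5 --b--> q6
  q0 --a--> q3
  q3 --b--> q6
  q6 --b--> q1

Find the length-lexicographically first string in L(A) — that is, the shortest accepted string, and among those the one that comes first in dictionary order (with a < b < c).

A breadth-first search from q0 reaches an accepting state first via the path q0 → q3 → q6 → q1 → q4 on input abbc.
No string of length < 4 is accepted (BFS exhausts all shorter strings without reaching an accepting state), and abbc is the lexicographically least accepting string of length 4.

abbc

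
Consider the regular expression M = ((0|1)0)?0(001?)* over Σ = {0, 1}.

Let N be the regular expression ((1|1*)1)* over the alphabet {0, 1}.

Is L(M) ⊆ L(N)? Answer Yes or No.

No

The string 0 is in L(M) but not in L(N).
So L(M) ⊄ L(N).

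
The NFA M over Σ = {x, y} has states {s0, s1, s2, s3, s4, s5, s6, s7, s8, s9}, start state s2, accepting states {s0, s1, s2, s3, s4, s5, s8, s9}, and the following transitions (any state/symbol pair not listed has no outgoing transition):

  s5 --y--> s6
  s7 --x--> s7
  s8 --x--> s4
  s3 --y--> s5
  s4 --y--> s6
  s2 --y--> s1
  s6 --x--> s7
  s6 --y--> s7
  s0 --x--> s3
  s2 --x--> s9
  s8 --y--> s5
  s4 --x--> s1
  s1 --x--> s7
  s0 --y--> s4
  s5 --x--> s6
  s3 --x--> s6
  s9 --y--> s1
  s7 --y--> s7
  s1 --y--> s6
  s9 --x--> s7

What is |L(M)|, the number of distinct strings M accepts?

4

The useful subgraph on states {s1, s2, s9} is acyclic, so L(M) is finite; the longest accepting path visits 3 useful states, giving maximum string length 2.
Counting accepting paths from s2 by length: 1 of length 0, 2 of length 1, 1 of length 2. Total 4.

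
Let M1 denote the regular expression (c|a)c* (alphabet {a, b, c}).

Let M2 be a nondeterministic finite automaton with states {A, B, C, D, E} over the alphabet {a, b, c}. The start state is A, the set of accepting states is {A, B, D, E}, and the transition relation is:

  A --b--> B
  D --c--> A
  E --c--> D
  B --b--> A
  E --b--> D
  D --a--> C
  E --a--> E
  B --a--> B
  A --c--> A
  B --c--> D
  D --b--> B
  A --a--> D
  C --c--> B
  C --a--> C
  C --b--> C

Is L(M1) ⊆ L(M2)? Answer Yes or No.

Converting the expression M1 to a DFA (subset construction, then merging equivalent states) gives the minimal DFA with states {r0, r1, r2}, start state r0, accepting states {r1} and transitions r0: a→r1, b→r2, c→r1; r1: a→r2, b→r2, c→r1; r2: a→r2, b→r2, c→r2.
Exploring the product automaton M1 × M2 from the start pair (r0, A), following both machines on each input symbol, reaches 7 state pairs: (r0, A), (r1, D), (r2, B), (r1, A), (r2, C), (r2, A), (r2, D).
M1 accepts in {r1} and M2 accepts in {A, B, D, E}. The reachable pairs whose M1-component is accepting are (r1, D), (r1, A); in each of them the M2-component is accepting too, so the product for L(M1) \ L(M2) (M1-component accepting, M2-component rejecting) has no reachable accepting pair and the difference is empty.
Hence every string in L(M1) is also in L(M2).

Yes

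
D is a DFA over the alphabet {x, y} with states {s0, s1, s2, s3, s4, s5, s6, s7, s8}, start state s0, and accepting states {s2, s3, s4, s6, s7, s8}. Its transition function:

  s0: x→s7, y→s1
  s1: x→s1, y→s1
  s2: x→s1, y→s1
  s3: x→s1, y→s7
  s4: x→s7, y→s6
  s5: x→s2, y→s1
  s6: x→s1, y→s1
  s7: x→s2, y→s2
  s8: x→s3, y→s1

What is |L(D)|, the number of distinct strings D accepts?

The useful subgraph on states {s0, s2, s7} is acyclic, so L(D) is finite; the longest accepting path visits 3 useful states, giving maximum string length 2.
Counting accepting paths from s0 by length: 1 of length 1, 2 of length 2. Total 3.

3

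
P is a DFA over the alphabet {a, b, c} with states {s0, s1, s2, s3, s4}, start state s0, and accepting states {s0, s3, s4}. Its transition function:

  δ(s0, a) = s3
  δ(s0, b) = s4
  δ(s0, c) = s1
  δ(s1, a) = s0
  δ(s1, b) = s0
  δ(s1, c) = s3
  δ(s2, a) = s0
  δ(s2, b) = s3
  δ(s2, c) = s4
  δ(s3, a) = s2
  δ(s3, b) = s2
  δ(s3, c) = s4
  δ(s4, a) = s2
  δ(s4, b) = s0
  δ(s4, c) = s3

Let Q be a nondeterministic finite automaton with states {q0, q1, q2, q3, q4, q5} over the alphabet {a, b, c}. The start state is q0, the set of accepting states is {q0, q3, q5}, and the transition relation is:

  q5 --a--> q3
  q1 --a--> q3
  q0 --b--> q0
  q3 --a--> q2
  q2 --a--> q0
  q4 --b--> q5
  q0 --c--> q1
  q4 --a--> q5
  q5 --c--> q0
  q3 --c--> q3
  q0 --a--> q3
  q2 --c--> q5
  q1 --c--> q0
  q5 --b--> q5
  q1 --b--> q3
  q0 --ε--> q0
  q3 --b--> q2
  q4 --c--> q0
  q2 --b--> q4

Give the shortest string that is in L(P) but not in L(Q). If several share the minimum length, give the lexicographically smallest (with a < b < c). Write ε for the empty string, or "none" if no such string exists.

bc

The string bc is accepted by P but not by Q.
No shorter string lies in the difference, and bc is the lexicographically first length-2 string in L(P) \ L(Q).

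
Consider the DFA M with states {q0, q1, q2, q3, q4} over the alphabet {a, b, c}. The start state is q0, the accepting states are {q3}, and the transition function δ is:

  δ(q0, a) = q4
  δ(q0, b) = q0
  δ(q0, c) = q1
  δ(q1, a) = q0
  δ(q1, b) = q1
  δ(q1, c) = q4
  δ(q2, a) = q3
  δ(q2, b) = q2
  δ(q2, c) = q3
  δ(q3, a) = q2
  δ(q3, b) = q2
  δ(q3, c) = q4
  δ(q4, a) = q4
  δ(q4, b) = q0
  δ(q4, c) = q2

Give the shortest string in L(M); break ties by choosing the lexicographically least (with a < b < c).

aca

A breadth-first search from q0 reaches an accepting state first via the path q0 → q4 → q2 → q3 on input aca.
No string of length < 3 is accepted (BFS exhausts all shorter strings without reaching an accepting state), and aca is the lexicographically least accepting string of length 3.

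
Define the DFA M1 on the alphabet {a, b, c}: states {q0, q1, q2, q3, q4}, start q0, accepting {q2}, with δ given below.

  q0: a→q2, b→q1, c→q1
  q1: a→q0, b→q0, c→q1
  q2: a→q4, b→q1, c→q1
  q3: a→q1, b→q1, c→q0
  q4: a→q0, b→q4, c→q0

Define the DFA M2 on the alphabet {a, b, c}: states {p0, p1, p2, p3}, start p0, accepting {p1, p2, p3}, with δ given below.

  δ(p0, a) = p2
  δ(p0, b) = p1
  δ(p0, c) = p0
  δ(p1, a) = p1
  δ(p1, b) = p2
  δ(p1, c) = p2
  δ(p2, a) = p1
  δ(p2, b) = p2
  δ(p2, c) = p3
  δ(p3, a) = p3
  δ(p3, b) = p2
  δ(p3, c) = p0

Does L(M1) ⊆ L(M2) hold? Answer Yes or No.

Yes

Exploring the product automaton M1 × M2 from the start pair (q0, p0), following both machines on each input symbol, reaches 14 state pairs: (q0, p0), (q2, p2), (q1, p1), (q1, p0), (q4, p1), (q1, p2), (q1, p3), (q0, p1), (q0, p2), (q4, p2), (q0, p3), (q2, p1), (q2, p3), (q4, p3).
M1 accepts in {q2} and M2 accepts in {p1, p2, p3}. The reachable pairs whose M1-component is accepting are (q2, p2), (q2, p1), (q2, p3); in each of them the M2-component is accepting too, so the product for L(M1) \ L(M2) (M1-component accepting, M2-component rejecting) has no reachable accepting pair and the difference is empty.
Hence every string in L(M1) is also in L(M2).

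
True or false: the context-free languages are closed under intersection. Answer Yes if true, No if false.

{aⁿbⁿcᵐ : m,n≥0} and {aᵐbⁿcⁿ : m,n≥0} are both context-free, but their intersection {aⁿbⁿcⁿ : n≥0} is not (pumping lemma).

No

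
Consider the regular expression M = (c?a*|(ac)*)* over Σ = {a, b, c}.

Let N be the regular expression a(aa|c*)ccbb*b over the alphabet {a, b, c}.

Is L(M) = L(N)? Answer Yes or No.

No

The empty string ε is accepted by M but rejected by N.
So L(M) ≠ L(N).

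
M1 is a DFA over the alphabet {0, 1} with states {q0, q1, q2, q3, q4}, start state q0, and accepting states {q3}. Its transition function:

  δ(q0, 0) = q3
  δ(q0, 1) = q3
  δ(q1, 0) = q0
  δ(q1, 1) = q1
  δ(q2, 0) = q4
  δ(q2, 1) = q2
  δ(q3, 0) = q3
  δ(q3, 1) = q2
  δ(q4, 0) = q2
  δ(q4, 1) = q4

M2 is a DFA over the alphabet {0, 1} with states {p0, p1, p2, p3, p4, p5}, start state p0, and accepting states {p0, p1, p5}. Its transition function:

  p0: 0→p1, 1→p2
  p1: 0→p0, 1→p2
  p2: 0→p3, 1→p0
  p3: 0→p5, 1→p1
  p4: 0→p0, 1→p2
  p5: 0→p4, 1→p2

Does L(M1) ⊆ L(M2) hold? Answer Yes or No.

The string 1 is in L(M1) but not in L(M2).
So L(M1) ⊄ L(M2).

No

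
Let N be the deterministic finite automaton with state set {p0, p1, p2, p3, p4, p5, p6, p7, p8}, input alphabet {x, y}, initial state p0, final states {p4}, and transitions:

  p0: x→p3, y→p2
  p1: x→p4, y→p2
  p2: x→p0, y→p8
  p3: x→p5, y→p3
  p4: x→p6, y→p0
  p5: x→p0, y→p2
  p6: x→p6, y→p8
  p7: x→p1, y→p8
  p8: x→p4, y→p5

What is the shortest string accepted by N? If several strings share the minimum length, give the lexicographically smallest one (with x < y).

A breadth-first search from p0 reaches an accepting state first via the path p0 → p2 → p8 → p4 on input yyx.
No string of length < 3 is accepted (BFS exhausts all shorter strings without reaching an accepting state), and yyx is the lexicographically least accepting string of length 3.

yyx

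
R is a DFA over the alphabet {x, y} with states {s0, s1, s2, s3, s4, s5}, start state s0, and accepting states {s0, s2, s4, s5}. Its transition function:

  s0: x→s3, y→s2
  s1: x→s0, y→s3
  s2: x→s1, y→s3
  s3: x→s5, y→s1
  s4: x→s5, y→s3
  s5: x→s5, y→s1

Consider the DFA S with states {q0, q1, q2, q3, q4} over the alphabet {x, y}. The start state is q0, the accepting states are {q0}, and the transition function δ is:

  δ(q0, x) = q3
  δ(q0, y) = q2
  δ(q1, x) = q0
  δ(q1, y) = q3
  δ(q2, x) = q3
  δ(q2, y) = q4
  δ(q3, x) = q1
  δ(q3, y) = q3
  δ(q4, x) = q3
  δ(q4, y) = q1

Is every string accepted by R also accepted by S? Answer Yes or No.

No

The string y is in L(R) but not in L(S).
So L(R) ⊄ L(S).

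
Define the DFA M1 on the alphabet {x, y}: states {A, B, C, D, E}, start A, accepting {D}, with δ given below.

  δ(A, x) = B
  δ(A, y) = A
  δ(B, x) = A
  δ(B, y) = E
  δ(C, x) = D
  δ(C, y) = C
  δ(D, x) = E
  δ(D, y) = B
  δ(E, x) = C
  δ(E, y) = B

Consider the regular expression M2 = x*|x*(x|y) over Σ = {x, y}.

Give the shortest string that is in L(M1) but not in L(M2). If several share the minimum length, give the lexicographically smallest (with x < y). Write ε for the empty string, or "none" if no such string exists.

xyxx

The string xyxx is accepted by M1 but not by M2.
No shorter string lies in the difference, and xyxx is the lexicographically first length-4 string in L(M1) \ L(M2).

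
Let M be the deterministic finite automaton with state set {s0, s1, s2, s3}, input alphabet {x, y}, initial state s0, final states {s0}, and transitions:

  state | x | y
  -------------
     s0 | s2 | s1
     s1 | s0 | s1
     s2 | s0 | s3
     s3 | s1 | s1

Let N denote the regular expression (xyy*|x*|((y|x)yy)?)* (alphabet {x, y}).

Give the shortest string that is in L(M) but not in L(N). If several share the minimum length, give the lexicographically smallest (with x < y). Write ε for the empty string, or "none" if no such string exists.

yx

The string yx is accepted by M but not by N.
No shorter string lies in the difference, and yx is the lexicographically first length-2 string in L(M) \ L(N).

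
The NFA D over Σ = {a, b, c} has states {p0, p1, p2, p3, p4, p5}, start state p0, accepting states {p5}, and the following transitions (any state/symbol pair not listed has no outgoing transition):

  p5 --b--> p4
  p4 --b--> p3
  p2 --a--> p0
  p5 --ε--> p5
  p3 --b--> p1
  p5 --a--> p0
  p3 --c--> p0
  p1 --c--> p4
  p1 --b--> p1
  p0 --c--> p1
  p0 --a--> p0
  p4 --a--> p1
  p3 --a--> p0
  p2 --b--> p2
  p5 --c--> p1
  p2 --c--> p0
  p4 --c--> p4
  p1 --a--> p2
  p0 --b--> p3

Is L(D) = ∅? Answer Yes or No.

Yes

The states reachable from the start state are {p0, p1, p2, p3, p4}.
None of the accepting states {p5} is reachable, so no string is accepted and L(D) = ∅.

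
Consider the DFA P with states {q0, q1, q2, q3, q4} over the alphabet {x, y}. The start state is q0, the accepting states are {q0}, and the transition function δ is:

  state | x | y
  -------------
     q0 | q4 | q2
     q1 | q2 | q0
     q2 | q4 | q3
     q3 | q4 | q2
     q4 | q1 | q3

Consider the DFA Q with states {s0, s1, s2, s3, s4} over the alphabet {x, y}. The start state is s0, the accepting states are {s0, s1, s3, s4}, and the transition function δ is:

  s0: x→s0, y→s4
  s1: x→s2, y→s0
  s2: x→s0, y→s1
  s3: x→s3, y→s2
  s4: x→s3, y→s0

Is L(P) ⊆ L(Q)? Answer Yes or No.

No

The string yxxy is in L(P) but not in L(Q).
So L(P) ⊄ L(Q).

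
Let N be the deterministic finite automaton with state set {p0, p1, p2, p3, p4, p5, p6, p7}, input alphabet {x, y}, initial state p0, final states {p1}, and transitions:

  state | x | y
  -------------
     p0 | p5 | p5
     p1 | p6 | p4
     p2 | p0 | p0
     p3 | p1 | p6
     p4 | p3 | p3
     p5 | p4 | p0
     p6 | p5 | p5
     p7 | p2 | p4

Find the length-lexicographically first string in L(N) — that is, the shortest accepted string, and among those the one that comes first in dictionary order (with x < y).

A breadth-first search from p0 reaches an accepting state first via the path p0 → p5 → p4 → p3 → p1 on input xxxx.
No string of length < 4 is accepted (BFS exhausts all shorter strings without reaching an accepting state), and xxxx is the lexicographically least accepting string of length 4.

xxxx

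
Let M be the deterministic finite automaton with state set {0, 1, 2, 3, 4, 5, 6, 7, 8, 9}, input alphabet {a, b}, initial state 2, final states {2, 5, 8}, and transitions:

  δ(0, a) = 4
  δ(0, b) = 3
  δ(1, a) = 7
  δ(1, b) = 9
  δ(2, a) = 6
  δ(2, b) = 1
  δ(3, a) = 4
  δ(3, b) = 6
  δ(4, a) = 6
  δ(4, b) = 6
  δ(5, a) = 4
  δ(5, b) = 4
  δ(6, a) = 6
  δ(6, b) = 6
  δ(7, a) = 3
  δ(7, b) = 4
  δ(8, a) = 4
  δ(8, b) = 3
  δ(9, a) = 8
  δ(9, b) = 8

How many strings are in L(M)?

The useful subgraph on states {1, 2, 8, 9} is acyclic, so L(M) is finite; the longest accepting path visits 4 useful states, giving maximum string length 3.
Counting accepting paths from 2 by length: 1 of length 0, 2 of length 3. Total 3.

3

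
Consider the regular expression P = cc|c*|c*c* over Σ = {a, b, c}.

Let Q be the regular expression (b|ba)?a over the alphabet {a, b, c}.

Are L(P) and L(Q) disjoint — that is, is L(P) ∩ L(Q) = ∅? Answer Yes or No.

Yes

Converting the expression P to a DFA (subset construction, then merging equivalent states) gives the minimal DFA with states {p0, p1}, start state p0, accepting states {p0} and transitions p0: a→p1, b→p1, c→p0; p1: a→p1, b→p1, c→p1.
Converting the expression Q to a DFA (subset construction, then merging equivalent states) gives the minimal DFA with states {q0, q1, q2, q3, q4}, start state q0, accepting states {q1, q4} and transitions q0: a→q1, b→q2, c→q3; q1: a→q3, b→q3, c→q3; q2: a→q4, b→q3, c→q3; q3: a→q3, b→q3, c→q3; q4: a→q1, b→q3, c→q3.
Exploring the product automaton P × Q from the start pair (p0, q0), following both machines on each input symbol, reaches 6 state pairs: (p0, q0), (p1, q1), (p1, q2), (p0, q3), (p1, q3), (p1, q4).
P accepts in {p0} and Q accepts in {q1, q4}; no reachable pair has both components accepting, so no string drives both machines to acceptance simultaneously and L(P) ∩ L(Q) = ∅.
So no string is accepted by both, and the intersection is empty.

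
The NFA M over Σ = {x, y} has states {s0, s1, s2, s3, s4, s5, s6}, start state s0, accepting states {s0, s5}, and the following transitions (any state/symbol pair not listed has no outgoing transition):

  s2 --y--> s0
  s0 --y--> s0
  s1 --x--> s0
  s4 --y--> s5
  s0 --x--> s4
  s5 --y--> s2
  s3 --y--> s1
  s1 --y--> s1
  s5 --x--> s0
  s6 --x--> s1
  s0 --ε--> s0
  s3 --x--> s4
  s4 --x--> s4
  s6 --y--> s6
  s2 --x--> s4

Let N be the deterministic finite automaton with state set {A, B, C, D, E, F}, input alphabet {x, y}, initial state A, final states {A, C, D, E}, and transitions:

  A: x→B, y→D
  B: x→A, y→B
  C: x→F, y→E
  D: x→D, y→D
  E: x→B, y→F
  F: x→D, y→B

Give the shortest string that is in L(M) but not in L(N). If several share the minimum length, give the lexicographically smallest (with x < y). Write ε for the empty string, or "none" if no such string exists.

The string xy is accepted by M but not by N.
No shorter string lies in the difference, and xy is the lexicographically first length-2 string in L(M) \ L(N).

xy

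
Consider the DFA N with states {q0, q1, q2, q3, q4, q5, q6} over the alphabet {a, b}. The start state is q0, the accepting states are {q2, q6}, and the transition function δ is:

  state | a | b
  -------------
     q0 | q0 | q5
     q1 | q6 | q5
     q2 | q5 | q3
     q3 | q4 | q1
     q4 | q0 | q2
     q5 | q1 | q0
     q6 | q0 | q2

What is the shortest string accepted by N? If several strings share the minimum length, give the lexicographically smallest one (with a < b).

A breadth-first search from q0 reaches an accepting state first via the path q0 → q5 → q1 → q6 on input baa.
No string of length < 3 is accepted (BFS exhausts all shorter strings without reaching an accepting state), and baa is the lexicographically least accepting string of length 3.

baa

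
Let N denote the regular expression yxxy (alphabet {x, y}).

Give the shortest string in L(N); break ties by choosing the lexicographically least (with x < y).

By inspection of the expression, no string of length less than 4 matches, and yxxy is the lexicographically first match of length 4.

yxxy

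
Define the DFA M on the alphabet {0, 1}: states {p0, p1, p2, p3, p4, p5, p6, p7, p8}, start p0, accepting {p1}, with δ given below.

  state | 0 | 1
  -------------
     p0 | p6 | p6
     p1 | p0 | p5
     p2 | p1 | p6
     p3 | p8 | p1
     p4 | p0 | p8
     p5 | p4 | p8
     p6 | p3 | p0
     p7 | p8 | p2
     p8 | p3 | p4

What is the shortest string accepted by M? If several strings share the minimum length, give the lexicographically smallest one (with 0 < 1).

001

A breadth-first search from p0 reaches an accepting state first via the path p0 → p6 → p3 → p1 on input 001.
No string of length < 3 is accepted (BFS exhausts all shorter strings without reaching an accepting state), and 001 is the lexicographically least accepting string of length 3.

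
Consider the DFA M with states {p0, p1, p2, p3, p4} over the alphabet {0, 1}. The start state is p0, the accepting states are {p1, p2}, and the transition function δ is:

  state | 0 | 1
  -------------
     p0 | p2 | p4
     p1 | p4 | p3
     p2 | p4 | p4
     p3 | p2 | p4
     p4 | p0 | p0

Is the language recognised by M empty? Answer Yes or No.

No

The string 0 is accepted: the run p0 → p2 ends in the accepting state p2.
Since at least one string is accepted, L(M) is not empty.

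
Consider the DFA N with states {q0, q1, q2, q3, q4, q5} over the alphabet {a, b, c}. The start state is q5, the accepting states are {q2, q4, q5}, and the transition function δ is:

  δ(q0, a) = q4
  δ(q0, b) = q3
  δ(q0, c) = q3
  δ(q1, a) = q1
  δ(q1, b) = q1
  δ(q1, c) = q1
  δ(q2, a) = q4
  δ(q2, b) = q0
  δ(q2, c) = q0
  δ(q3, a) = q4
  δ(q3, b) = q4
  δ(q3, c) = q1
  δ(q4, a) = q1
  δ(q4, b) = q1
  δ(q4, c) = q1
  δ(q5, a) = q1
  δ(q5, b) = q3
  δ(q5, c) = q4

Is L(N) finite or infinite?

The useful states (reachable from q5 and able to reach an accepting state) are {q3, q4, q5}.
Restricted to these states the transition graph has no cycle, so every accepting path has bounded length and L is finite.

finite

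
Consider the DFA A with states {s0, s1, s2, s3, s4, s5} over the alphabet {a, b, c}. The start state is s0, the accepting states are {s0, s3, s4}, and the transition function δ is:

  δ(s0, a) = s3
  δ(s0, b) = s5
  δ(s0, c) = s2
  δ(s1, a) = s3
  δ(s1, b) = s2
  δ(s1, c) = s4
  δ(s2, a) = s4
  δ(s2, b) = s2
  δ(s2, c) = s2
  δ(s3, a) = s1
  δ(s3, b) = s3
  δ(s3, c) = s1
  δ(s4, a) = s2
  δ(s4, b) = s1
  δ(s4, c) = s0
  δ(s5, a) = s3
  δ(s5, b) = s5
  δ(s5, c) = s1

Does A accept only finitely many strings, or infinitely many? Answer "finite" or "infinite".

State s2 is reachable from the start and can reach an accepting state, and it lies on the cycle s2 → s2.
Traversing that cycle any number of times yields accepted strings of unbounded length, so the language is infinite.

infinite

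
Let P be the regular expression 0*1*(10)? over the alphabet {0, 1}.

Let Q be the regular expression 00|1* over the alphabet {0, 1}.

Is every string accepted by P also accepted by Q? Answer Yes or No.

The string 0 is in L(P) but not in L(Q).
So L(P) ⊄ L(Q).

No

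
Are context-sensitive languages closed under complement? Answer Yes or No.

Yes

The context-sensitive languages are exactly NSPACE(n), and by the Immerman–Szelepcsényi theorem nondeterministic space classes (from log n up) are closed under complement.
So the context-sensitive languages are closed under complement.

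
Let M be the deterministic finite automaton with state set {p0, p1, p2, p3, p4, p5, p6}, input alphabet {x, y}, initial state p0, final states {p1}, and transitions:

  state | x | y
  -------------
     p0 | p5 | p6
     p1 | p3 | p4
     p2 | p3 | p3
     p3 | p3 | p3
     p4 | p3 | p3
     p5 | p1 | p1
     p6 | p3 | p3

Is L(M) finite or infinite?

finite

The useful states (reachable from p0 and able to reach an accepting state) are {p0, p1, p5}.
Restricted to these states the transition graph has no cycle, so every accepting path has bounded length and L is finite.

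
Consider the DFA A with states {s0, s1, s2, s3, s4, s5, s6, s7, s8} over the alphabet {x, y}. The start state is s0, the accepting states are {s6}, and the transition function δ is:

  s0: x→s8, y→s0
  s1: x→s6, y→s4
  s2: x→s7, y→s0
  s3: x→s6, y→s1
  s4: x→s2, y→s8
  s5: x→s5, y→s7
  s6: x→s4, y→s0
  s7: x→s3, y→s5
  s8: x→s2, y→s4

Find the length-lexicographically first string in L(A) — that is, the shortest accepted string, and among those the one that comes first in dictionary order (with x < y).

A breadth-first search from s0 reaches an accepting state first via the path s0 → s8 → s2 → s7 → s3 → s6 on input xxxxx.
No string of length < 5 is accepted (BFS exhausts all shorter strings without reaching an accepting state), and xxxxx is the lexicographically least accepting string of length 5.

xxxxx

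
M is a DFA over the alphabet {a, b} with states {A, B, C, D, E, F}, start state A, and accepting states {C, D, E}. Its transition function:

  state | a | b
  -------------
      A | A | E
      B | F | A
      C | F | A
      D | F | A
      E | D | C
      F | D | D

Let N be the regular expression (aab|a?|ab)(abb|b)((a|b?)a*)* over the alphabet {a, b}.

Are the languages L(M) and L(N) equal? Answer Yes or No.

No

The string aab is accepted by M but rejected by N.
So L(M) ≠ L(N).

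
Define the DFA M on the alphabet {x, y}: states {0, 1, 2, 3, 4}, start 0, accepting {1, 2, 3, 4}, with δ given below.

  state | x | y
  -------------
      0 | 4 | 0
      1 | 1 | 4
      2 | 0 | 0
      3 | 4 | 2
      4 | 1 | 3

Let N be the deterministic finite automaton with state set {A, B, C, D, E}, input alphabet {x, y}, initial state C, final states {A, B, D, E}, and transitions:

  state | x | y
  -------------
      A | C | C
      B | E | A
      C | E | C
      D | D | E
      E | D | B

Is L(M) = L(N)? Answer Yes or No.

Yes

Exploring the product automaton M × N from the start pair (0, C), following both machines on each input symbol, reaches 5 state pairs: (0, C), (4, E), (1, D), (3, B), (2, A).
M accepts in {1, 2, 3, 4} and N accepts in {A, B, D, E}. In every reachable pair the two components are either both accepting — (4, E), (1, D), (3, B), (2, A) — or both non-accepting, so no string is accepted by exactly one of the machines: L(M) \ L(N) and L(N) \ L(M) are both empty.
Hence every string is accepted by M iff it is accepted by N, and the two languages coincide.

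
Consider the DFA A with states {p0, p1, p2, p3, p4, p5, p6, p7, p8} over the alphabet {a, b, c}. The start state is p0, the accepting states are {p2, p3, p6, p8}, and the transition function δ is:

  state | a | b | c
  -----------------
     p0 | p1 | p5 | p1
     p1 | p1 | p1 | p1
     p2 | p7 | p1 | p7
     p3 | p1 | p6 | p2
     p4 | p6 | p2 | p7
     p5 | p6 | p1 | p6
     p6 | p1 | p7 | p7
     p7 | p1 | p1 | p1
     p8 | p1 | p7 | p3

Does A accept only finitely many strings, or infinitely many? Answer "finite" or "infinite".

finite

The useful states (reachable from p0 and able to reach an accepting state) are {p0, p5, p6}.
Restricted to these states the transition graph has no cycle, so every accepting path has bounded length and L is finite.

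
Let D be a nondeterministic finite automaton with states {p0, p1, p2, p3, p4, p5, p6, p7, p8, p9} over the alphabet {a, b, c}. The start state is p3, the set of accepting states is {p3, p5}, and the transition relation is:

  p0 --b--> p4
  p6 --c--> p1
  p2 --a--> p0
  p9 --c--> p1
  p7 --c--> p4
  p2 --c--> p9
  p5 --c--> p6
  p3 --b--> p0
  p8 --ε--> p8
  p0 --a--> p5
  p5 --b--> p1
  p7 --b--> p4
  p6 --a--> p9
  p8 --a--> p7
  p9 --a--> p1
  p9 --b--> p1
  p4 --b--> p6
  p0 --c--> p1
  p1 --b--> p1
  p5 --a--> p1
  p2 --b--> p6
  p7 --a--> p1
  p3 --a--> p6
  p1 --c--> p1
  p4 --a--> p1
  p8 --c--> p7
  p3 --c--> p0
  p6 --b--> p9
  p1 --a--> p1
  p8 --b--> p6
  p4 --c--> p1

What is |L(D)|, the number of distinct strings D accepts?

3

The useful subgraph on states {p0, p3, p5} is acyclic, so L(D) is finite; the longest accepting path visits 3 useful states, giving maximum string length 2.
Counting accepting paths from p3 by length: 1 of length 0, 2 of length 2. Total 3.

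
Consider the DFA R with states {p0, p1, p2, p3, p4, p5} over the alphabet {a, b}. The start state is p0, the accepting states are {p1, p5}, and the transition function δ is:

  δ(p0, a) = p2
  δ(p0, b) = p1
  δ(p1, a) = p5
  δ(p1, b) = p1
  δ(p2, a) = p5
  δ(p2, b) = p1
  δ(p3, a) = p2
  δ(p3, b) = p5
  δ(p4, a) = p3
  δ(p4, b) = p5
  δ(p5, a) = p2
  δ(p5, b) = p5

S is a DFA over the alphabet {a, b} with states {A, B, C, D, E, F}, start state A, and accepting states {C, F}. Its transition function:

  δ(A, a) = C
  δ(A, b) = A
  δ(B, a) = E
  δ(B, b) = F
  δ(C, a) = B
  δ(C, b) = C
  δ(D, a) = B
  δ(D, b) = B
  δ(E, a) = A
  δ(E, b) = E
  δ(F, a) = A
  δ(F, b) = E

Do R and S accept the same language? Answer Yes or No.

No

The string b is accepted by R but rejected by S.
So L(R) ≠ L(S).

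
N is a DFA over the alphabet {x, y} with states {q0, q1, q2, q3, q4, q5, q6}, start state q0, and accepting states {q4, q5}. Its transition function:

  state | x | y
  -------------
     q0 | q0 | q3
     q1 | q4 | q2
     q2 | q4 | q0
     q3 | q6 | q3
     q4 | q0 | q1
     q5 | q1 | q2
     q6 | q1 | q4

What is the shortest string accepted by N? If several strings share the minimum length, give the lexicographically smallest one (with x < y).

yxy

A breadth-first search from q0 reaches an accepting state first via the path q0 → q3 → q6 → q4 on input yxy.
No string of length < 3 is accepted (BFS exhausts all shorter strings without reaching an accepting state), and yxy is the lexicographically least accepting string of length 3.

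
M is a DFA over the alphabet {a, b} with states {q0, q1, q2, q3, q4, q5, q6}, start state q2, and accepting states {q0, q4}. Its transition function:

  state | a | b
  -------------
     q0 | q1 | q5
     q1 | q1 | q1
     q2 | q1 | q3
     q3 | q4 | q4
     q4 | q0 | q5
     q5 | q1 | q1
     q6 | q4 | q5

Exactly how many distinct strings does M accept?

The useful subgraph on states {q0, q2, q3, q4} is acyclic, so L(M) is finite; the longest accepting path visits 4 useful states, giving maximum string length 3.
Counting accepting paths from q2 by length: 2 of length 2, 2 of length 3. Total 4.

4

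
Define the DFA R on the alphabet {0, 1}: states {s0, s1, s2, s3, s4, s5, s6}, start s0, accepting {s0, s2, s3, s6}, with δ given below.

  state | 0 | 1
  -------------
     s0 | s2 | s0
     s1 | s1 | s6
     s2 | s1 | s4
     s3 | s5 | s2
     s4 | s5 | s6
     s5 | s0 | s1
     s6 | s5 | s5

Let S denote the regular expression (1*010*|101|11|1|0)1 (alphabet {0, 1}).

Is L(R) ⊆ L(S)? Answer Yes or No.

The empty string ε is in L(R) but not in L(S).
So L(R) ⊄ L(S).

No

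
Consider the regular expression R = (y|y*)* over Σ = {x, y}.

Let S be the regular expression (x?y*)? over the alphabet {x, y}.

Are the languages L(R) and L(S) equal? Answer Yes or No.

The string x is accepted by S but rejected by R.
So L(R) ≠ L(S).

No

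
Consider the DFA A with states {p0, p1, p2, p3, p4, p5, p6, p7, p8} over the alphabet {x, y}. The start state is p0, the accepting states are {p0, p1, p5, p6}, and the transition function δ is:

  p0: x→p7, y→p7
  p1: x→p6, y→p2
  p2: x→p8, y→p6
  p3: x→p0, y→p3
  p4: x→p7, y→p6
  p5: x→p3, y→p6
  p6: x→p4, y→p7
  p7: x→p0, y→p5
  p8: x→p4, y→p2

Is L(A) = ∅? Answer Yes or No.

No

The empty string ε is accepted: the run p0 ends in the accepting state p0.
Since at least one string is accepted, L(A) is not empty.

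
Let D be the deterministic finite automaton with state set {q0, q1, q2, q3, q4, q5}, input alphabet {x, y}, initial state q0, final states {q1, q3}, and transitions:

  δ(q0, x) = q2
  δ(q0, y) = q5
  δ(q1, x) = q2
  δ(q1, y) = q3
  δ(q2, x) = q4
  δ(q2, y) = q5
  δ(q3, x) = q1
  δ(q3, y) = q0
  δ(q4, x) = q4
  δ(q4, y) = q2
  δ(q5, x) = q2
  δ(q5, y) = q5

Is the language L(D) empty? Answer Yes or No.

Yes

The states reachable from the start state are {q0, q2, q4, q5}.
None of the accepting states {q1, q3} is reachable, so no string is accepted and L(D) = ∅.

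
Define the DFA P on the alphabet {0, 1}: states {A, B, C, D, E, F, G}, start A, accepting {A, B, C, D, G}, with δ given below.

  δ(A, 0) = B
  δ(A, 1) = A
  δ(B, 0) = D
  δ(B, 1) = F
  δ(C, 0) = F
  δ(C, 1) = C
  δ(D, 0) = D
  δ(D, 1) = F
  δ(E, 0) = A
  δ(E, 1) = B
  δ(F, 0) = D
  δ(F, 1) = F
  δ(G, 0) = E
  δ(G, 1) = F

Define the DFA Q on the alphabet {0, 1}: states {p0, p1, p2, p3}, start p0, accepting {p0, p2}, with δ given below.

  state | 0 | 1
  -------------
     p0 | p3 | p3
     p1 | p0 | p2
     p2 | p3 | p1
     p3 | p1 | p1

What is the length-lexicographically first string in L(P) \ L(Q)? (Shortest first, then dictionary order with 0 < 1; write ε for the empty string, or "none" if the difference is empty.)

The string 0 is accepted by P but not by Q.
No shorter string lies in the difference, and 0 is the lexicographically first length-1 string in L(P) \ L(Q).

0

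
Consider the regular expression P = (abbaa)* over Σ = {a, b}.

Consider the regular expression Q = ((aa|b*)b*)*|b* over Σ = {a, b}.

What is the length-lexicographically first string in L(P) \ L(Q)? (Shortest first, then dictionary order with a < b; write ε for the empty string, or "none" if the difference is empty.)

The string abbaa is accepted by P but not by Q.
No shorter string lies in the difference, and abbaa is the lexicographically first length-5 string in L(P) \ L(Q).

abbaa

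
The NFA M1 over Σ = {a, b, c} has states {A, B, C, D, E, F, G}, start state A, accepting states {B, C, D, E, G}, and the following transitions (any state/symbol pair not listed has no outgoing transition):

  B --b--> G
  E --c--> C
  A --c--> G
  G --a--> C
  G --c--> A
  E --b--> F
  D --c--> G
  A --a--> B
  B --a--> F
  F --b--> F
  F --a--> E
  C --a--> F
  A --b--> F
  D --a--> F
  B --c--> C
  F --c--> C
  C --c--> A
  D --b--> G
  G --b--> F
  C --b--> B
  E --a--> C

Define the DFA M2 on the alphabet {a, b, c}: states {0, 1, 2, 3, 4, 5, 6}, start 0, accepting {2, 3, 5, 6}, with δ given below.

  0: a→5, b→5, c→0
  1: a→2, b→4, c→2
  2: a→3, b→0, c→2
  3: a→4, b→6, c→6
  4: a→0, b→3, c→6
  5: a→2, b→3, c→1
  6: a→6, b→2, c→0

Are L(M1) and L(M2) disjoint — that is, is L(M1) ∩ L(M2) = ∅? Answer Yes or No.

No

The string a is accepted by both M1 and M2.
Hence L(M1) ∩ L(M2) ≠ ∅.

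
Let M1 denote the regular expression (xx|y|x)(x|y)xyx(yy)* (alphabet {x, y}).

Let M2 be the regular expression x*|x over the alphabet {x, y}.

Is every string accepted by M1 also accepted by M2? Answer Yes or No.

No

The string xxxyx is in L(M1) but not in L(M2).
So L(M1) ⊄ L(M2).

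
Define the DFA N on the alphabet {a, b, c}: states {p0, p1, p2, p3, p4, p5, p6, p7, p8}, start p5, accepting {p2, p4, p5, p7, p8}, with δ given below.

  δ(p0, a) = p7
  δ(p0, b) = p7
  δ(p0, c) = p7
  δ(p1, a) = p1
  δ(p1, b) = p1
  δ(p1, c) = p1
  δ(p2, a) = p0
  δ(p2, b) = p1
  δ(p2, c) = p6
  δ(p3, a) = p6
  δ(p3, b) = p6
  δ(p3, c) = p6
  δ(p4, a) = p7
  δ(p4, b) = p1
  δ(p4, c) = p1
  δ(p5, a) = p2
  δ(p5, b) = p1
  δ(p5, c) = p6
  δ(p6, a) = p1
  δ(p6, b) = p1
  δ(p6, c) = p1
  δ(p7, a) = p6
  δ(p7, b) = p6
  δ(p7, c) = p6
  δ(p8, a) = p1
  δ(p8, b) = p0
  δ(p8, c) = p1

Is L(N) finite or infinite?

finite

The useful states (reachable from p5 and able to reach an accepting state) are {p0, p2, p5, p7}.
Restricted to these states the transition graph has no cycle, so every accepting path has bounded length and L is finite.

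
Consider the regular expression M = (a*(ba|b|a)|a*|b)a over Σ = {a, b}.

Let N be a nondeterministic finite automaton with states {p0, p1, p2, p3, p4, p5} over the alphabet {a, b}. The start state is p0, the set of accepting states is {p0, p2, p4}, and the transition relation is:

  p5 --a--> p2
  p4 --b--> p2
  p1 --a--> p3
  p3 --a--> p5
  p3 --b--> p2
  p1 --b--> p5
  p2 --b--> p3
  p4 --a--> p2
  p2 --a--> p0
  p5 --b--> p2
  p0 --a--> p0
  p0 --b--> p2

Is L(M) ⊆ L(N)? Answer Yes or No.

Converting the expression M to a DFA (subset construction, then merging equivalent states) gives the minimal DFA with states {m0, m1, m2, m3, m4, m5}, start state m0, accepting states {m1, m3, m5} and transitions m0: a→m1, b→m2; m1: a→m1, b→m2; m2: a→m3, b→m4; m3: a→m5, b→m4; m4: a→m4, b→m4; m5: a→m4, b→m4.
Exploring the product automaton M × N from the start pair (m0, p0), following both machines on each input symbol, reaches 9 state pairs: (m0, p0), (m1, p0), (m2, p2), (m3, p0), (m4, p3), (m5, p0), (m4, p2), (m4, p5), (m4, p0).
M accepts in {m1, m3, m5} and N accepts in {p0, p2, p4}. The reachable pairs whose M-component is accepting are (m1, p0), (m3, p0), (m5, p0); in each of them the N-component is accepting too, so the product for L(M) \ L(N) (M-component accepting, N-component rejecting) has no reachable accepting pair and the difference is empty.
Hence every string in L(M) is also in L(N).

Yes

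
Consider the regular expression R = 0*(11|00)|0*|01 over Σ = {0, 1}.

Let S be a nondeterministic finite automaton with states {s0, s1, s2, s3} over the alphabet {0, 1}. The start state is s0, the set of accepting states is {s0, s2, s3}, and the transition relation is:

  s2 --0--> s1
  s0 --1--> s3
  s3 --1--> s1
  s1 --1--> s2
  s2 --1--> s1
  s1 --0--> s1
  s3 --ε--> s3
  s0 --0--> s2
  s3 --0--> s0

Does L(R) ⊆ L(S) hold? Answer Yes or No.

No

The string 00 is in L(R) but not in L(S).
So L(R) ⊄ L(S).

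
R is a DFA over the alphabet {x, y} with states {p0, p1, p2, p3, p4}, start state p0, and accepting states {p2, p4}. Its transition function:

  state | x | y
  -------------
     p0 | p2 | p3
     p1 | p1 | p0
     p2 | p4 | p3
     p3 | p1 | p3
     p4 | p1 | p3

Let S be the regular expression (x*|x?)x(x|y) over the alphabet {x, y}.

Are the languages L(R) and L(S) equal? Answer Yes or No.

No

The string x is accepted by R but rejected by S.
So L(R) ≠ L(S).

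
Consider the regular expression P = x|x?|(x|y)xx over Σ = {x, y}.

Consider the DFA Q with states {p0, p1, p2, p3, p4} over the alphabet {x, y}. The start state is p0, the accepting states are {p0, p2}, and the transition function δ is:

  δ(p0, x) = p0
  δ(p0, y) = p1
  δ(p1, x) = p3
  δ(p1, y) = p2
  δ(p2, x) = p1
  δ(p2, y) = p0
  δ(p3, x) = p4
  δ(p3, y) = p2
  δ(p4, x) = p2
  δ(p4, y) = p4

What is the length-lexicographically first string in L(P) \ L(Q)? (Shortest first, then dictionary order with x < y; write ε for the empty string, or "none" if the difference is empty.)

yxx

The string yxx is accepted by P but not by Q.
No shorter string lies in the difference, and yxx is the lexicographically first length-3 string in L(P) \ L(Q).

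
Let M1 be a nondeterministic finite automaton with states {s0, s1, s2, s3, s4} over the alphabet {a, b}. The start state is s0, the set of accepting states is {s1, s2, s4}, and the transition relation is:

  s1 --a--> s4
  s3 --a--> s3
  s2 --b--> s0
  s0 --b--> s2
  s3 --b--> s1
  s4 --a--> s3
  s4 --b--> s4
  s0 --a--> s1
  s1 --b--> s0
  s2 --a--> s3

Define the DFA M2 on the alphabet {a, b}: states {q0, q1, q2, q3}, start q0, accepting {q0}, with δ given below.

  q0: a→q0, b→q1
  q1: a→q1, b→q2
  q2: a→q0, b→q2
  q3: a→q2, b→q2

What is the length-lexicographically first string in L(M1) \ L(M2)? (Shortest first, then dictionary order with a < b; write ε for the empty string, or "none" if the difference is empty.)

The string b is accepted by M1 but not by M2.
No shorter string lies in the difference, and b is the lexicographically first length-1 string in L(M1) \ L(M2).

b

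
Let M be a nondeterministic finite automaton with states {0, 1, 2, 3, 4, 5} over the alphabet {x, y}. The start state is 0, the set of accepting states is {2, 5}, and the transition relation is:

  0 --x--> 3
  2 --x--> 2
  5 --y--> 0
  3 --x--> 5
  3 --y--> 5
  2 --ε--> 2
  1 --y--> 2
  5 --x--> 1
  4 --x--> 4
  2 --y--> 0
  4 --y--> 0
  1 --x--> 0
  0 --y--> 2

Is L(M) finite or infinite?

infinite

State 0 is reachable from the start and can reach an accepting state, and it lies on the cycle 0 → 2 → 0.
Traversing that cycle any number of times yields accepted strings of unbounded length, so the language is infinite.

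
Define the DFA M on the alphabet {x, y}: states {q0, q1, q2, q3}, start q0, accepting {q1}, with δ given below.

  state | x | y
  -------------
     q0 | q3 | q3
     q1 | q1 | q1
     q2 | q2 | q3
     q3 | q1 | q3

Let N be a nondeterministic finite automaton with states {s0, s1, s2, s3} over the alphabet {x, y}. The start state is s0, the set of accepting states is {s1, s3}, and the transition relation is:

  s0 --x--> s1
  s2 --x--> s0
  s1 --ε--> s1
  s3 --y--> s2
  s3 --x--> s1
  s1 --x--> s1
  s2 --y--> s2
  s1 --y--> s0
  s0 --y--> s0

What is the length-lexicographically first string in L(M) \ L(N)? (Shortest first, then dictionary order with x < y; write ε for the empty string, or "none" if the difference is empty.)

xxy

The string xxy is accepted by M but not by N.
No shorter string lies in the difference, and xxy is the lexicographically first length-3 string in L(M) \ L(N).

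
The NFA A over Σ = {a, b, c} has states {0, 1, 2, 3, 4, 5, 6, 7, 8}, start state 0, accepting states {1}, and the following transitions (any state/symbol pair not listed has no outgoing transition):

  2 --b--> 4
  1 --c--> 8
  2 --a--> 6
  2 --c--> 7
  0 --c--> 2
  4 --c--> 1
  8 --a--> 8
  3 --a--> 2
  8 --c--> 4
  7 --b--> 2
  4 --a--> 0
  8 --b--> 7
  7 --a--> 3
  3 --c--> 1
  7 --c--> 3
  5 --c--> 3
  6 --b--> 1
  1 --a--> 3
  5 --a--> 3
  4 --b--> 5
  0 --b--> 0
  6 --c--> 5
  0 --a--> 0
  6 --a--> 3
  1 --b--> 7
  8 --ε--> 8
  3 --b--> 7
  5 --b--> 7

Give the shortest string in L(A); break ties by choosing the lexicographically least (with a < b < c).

cab

A breadth-first search from 0 reaches an accepting state first via the path 0 → 2 → 6 → 1 on input cab.
No string of length < 3 is accepted (BFS exhausts all shorter strings without reaching an accepting state), and cab is the lexicographically least accepting string of length 3.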